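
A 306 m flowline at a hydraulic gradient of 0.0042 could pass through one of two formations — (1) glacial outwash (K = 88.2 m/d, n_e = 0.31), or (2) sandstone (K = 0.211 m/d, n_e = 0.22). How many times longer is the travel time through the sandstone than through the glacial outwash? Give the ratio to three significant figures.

Unit 1 (glacial outwash): v = 88.2×0.0042/0.31 = 1.195 m/d, t = 306/1.195 = 256.1 d
Unit 2 (sandstone): v = 0.211×0.0042/0.22 = 0.004028 m/d, t = 306/0.004028 = 75960 d
t(sandstone) / t(glacial outwash) = 75960/256.1 = 297

297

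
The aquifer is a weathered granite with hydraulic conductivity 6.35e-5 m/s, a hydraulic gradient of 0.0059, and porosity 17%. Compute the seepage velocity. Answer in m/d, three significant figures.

K = 6.35e-5 m/s × 86400 s/d = 5.486 m/d
Darcy flux q = K·i = 5.486 × 0.0059 = 0.03237 m/d
Seepage velocity v = q / n = 0.03237 / 0.17 = 0.1904 m/d

0.190 m/d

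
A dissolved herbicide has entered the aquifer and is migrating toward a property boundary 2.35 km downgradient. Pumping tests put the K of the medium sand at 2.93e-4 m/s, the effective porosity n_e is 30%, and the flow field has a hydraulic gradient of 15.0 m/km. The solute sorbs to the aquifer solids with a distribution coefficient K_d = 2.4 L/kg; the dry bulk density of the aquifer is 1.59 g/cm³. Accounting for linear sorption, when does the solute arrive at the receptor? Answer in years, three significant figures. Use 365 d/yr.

K = 2.93e-4 m/s × 86400 s/d = 25.32 m/d
q = Ki = 25.32 × 0.015 = 0.3797 m/d
v_s = q/n_e = 0.3797/0.30 = 1.266 m/d
Retardation R = 1 + ρ_b·K_d/n = 1 + 1.59×2.4/0.30 = 13.72
Contaminant velocity v_c = v/R = 1.266/13.72 = 0.09226 m/d
L = 2.35 km = 2350 m
t = L/v_c = 2350/0.09226 = 25470 d
   = 25470/365 = 69.8 yr

69.8 years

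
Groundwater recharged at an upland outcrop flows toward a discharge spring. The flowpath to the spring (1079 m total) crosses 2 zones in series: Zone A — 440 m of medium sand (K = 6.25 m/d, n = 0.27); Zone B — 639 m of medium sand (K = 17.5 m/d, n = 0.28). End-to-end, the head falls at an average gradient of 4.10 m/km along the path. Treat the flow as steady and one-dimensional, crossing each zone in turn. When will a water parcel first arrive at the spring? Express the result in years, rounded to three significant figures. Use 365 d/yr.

19.7 years

For zones in series the flux q is common to all zones; the equivalent conductivity is the harmonic (thickness-weighted) mean, K_eq = L_total / Σ(L_j/K_j).
Σ(L/K) = 440/6.25 + 639/17.5 = 70.40 + 36.51 = 106.9 d
K_eq = L_total / Σ(L/K) = 1079 / 106.9 = 10.09 m/d
q = K_eq · i = 10.09 × 0.0041 = 0.04138 m/d (same in every zone)
Zone A: v = q/n = 0.04138/0.27 = 0.1533 m/d → t_A = 440/0.1533 = 2871 d
Zone B: v = q/n = 0.04138/0.28 = 0.1478 m/d → t_B = 639/0.1478 = 4324 d
Total t = 2871 + 4324 = 7195 d
   = 7195 / 365 = 19.7 yr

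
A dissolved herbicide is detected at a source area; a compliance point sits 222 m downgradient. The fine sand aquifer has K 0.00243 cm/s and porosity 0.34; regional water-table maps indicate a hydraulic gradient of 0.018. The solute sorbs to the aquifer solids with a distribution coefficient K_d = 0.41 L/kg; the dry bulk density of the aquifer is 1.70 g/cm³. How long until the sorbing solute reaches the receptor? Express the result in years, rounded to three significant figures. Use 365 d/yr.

K = 0.00243 cm/s × 864 = 2.100 m/d
Darcy flux q = K·i = 2.100 × 0.018 = 0.03779 m/d
v = Ki/n = 2.100·0.018/0.34 = 0.1112 m/d
Retardation R = 1 + ρ_b·K_d/n = 1 + 1.70×0.41/0.34 = 3.050
Contaminant velocity v_c = v/R = 0.1112/3.050 = 0.03644 m/d
t = L/v_c = 222/0.03644 = 6092 d
   = 6092/365 = 16.7 yr

16.7 years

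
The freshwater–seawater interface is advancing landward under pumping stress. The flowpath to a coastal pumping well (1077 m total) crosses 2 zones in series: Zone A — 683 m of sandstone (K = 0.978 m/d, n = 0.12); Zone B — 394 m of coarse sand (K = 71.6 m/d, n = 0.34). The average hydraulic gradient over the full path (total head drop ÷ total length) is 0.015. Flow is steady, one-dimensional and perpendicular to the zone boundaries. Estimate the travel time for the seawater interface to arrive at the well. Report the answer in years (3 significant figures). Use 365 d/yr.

Steady 1-D flow in series ⇒ the Darcy flux q is identical in every zone and the zone head losses add (resistances L/K in series).
Σ(L/K) = 683/0.978 + 394/71.6 = 698.4 + 5.503 = 703.9 d
K_eq = L_total / Σ(L/K) = 1077 / 703.9 = 1.530 m/d
q = K_eq · i = 1.530 × 0.015 = 0.02295 m/d (same in every zone)
Zone A: v = q/n = 0.02295/0.12 = 0.1913 m/d → t_A = 683/0.1913 = 3571 d
Zone B: v = q/n = 0.02295/0.34 = 0.06751 m/d → t_B = 394/0.06751 = 5837 d
Total t = 3571 + 5837 = 9408 d
   = 9408 / 365 = 25.8 yr

25.8 years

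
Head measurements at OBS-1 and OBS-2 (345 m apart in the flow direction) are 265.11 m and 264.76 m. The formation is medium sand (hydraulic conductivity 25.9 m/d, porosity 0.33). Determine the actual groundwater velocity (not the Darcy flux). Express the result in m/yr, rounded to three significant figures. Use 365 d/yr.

29.1 m/yr

Hydraulic gradient i = (265.11 − 264.76) / 345 = 0.35 / 345 = 0.001014
q = Ki = 25.9 × 0.001014 = 0.02628 m/d
v_s = q/n_e = 0.02628/0.33 = 0.07962 m/d
   = 0.07962 × 365 = 29.1 m/yr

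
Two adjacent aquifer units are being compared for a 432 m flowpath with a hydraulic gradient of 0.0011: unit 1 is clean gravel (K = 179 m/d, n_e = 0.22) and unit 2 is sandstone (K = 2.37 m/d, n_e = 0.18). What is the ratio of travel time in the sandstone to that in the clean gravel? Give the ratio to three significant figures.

61.8

Unit 1 (clean gravel): v = 179×0.0011/0.22 = 0.8950 m/d, t = 432/0.8950 = 482.7 d
Unit 2 (sandstone): v = 2.37×0.0011/0.18 = 0.01448 m/d, t = 432/0.01448 = 29830 d
t(sandstone) / t(clean gravel) = 29830/482.7 = 61.8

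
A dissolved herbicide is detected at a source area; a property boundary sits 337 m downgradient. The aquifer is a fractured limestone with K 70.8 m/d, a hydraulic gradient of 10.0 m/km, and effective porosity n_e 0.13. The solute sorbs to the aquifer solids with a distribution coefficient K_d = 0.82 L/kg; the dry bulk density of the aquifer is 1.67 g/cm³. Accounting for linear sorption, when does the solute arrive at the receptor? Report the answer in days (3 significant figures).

714 days

Specific discharge q = 70.8 × 0.010 = 0.7080 m/d
Average linear velocity = 0.7080 / 0.13 = 5.446 m/d
Retardation R = 1 + ρ_b·K_d/n = 1 + 1.67×0.82/0.13 = 11.53
Contaminant velocity v_c = v/R = 5.446/11.53 = 0.4722 m/d
t = L/v_c = 337/0.4722 = 713.7 d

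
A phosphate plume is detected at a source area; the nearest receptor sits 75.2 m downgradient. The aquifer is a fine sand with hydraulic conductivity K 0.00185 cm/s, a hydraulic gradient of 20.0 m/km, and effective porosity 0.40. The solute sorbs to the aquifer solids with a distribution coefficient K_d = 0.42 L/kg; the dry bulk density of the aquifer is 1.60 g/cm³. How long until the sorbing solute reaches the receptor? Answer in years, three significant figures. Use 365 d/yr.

K = 0.00185 cm/s × 864 = 1.598 m/d
Specific discharge q = 1.598 × 0.020 = 0.03197 m/d
Average linear velocity = 0.03197 / 0.40 = 0.07992 m/d
Retardation R = 1 + ρ_b·K_d/n = 1 + 1.60×0.42/0.40 = 2.680
Contaminant velocity v_c = v/R = 0.07992/2.680 = 0.02982 m/d
t = L/v_c = 75.2/0.02982 = 2522 d
   = 2522/365 = 6.91 yr

6.91 years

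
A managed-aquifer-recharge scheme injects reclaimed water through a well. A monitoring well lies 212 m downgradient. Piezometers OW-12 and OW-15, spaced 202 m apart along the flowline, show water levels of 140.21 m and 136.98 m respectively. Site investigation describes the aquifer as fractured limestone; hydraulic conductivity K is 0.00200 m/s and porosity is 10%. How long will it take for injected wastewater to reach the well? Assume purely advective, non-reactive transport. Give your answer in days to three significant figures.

7.67 days

Hydraulic gradient i = (140.21 − 136.98) / 202 = 3.23 / 202 = 0.01599
K = 0.00200 m/s × 86400 s/d = 172.8 m/d
Darcy flux q = K·i = 172.8 × 0.01599 = 2.763 m/d
Seepage velocity v = q / n = 2.763 / 0.10 = 27.63 m/d
t = L / v = 212 / 27.63 = 7.673 d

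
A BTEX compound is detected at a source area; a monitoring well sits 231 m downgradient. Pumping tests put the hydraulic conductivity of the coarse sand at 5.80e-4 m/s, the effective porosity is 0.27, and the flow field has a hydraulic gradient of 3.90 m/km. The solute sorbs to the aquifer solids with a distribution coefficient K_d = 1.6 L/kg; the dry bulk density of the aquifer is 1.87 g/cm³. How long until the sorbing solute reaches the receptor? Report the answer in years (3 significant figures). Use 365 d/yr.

K = 5.80e-4 m/s × 86400 s/d = 50.11 m/d
Specific discharge q = 50.11 × 0.0039 = 0.1954 m/d
v = Ki/n = 50.11·0.0039/0.27 = 0.7238 m/d
Retardation R = 1 + ρ_b·K_d/n = 1 + 1.87×1.6/0.27 = 12.08
Contaminant velocity v_c = v/R = 0.7238/12.08 = 0.05991 m/d
t = L/v_c = 231/0.05991 = 3856 d
   = 3856/365 = 10.6 yr

10.6 years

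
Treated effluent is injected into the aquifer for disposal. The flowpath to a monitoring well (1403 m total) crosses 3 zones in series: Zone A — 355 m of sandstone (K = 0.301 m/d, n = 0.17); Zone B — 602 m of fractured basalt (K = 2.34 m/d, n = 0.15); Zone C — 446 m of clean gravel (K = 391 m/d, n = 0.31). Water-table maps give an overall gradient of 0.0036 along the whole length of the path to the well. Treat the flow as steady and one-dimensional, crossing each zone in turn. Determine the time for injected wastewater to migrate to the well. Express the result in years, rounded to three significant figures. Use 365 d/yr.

For zones in series the flux q is common to all zones; the equivalent conductivity is the harmonic (thickness-weighted) mean, K_eq = L_total / Σ(L_j/K_j).
Σ(L/K) = 355/0.301 + 602/2.34 + 446/391 = 1179 + 257.3 + 1.141 = 1438 d
K_eq = L_total / Σ(L/K) = 1403 / 1438 = 0.9758 m/d
q = K_eq · i = 0.9758 × 0.0036 = 0.003513 m/d (same in every zone)
Zone A: v = q/n = 0.003513/0.17 = 0.02066 m/d → t_A = 355/0.02066 = 17180 d
Zone B: v = q/n = 0.003513/0.15 = 0.02342 m/d → t_B = 602/0.02342 = 25710 d
Zone C: v = q/n = 0.003513/0.31 = 0.01133 m/d → t_C = 446/0.01133 = 39360 d
Total t = 17180 + 25710 + 39360 = 82240 d
   = 82240 / 365 = 225 yr

225 years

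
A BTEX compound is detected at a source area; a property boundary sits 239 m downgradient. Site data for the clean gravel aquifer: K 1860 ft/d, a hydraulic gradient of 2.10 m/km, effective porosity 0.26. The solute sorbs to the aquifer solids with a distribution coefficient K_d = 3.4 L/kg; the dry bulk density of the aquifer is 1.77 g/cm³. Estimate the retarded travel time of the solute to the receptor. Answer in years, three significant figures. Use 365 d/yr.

K = 1860 ft/d × 0.3048 = 566.9 m/d
Darcy flux q = K·i = 566.9 × 0.0021 = 1.191 m/d
Seepage velocity v = q / n = 1.191 / 0.26 = 4.579 m/d
Retardation R = 1 + ρ_b·K_d/n = 1 + 1.77×3.4/0.26 = 24.15
Contaminant velocity v_c = v/R = 4.579/24.15 = 0.1896 m/d
t = L/v_c = 239/0.1896 = 1260 d
   = 1260/365 = 3.45 yr

3.45 years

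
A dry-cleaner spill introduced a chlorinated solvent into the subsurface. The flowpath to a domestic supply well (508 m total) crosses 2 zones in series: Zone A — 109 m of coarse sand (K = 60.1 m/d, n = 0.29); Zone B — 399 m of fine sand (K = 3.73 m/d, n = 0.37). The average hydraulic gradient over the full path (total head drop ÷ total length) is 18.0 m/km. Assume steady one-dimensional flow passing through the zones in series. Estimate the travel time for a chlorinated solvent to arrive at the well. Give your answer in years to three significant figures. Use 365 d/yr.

Continuity: the same q passes through each zone, so ΔH = q·Σ(L_j/K_j) — the zones act as resistances in series.
Σ(L/K) = 109/60.1 + 399/3.73 = 1.814 + 107.0 = 108.8 d
K_eq = L_total / Σ(L/K) = 508 / 108.8 = 4.670 m/d
q = K_eq · i = 4.670 × 0.018 = 0.08406 m/d (same in every zone)
Zone A: v = q/n = 0.08406/0.29 = 0.2898 m/d → t_A = 109/0.2898 = 376.1 d
Zone B: v = q/n = 0.08406/0.37 = 0.2272 m/d → t_B = 399/0.2272 = 1756 d
Total t = 376.1 + 1756 = 2132 d
   = 2132 / 365 = 5.84 yr

5.84 years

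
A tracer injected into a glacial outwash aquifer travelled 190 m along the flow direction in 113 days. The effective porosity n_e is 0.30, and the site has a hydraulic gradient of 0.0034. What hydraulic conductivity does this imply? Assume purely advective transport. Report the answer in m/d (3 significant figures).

148 m/d

v = L / t = 190 / 113 = 1.681 m/d
K = v · n / i = 1.681 × 0.30 / 0.0034 = 148 m/d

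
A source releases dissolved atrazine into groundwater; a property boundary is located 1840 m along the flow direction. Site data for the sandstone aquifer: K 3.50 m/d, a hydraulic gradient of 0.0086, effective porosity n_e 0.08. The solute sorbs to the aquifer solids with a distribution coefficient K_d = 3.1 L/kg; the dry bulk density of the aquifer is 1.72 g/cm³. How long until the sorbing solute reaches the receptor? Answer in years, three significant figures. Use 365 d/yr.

906 years

q = Ki = 3.50 × 0.0086 = 0.03010 m/d
Seepage velocity v = q / n = 0.03010 / 0.08 = 0.3763 m/d
Retardation R = 1 + ρ_b·K_d/n = 1 + 1.72×3.1/0.08 = 67.65
Contaminant velocity v_c = v/R = 0.3763/67.65 = 0.005562 m/d
t = L/v_c = 1840/0.005562 = 330800 d
   = 330800/365 = 906 yr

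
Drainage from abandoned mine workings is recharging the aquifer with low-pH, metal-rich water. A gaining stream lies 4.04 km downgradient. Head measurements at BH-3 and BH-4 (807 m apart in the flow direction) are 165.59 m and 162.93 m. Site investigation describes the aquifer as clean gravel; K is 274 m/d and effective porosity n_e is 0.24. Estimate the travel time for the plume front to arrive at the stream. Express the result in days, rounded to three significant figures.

1070 days

Hydraulic gradient i = (165.59 − 162.93) / 807 = 2.66 / 807 = 0.003296
q = Ki = 274 × 0.003296 = 0.9031 m/d
v = Ki/n = 274·0.003296/0.24 = 3.763 m/d
L = 4.04 km = 4040 m
t = L / v = 4040 / 3.763 = 1074 d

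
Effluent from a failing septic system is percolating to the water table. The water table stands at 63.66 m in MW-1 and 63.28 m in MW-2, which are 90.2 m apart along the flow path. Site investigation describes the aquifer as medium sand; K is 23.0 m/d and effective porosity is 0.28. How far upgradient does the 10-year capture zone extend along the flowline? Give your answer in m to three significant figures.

1260 m

Hydraulic gradient i = (63.66 − 63.28) / 90.2 = 0.38 / 90.2 = 0.004213
Darcy flux q = K·i = 23.0 × 0.004213 = 0.09690 m/d
Seepage velocity v = q / n = 0.09690 / 0.28 = 0.3461 m/d
T = 10 yr × 365 = 3650 d
L = v × T = 0.3461 × 3650 = 1263 m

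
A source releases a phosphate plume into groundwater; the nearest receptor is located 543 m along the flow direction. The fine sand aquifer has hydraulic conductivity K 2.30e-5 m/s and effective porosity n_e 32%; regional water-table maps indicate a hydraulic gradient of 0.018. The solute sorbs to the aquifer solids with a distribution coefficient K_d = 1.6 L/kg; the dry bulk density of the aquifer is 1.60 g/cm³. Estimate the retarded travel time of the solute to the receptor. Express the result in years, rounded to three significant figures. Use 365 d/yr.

120 years

K = 2.30e-5 m/s × 86400 s/d = 1.987 m/d
Specific discharge q = 1.987 × 0.018 = 0.03577 m/d
Average linear velocity = 0.03577 / 0.32 = 0.1118 m/d
Retardation R = 1 + ρ_b·K_d/n = 1 + 1.60×1.6/0.32 = 9.000
Contaminant velocity v_c = v/R = 0.1118/9.000 = 0.01242 m/d
t = L/v_c = 543/0.01242 = 43720 d
   = 43720/365 = 120 yr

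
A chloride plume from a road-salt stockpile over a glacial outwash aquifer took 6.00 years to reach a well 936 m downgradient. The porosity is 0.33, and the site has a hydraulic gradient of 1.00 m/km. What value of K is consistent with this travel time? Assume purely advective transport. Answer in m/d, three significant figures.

141 m/d

t = 6.00 years = 2190 d
v = L / t = 936 / 2190 = 0.4274 m/d
K = v · n / i = 0.4274 × 0.33 / 0.0010 = 141 m/d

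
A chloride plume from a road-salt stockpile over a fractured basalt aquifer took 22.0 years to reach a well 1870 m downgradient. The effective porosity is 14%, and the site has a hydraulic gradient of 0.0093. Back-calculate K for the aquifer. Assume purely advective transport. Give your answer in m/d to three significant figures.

t = 22.0 years = 8030 d
v = L / t = 1870 / 8030 = 0.2329 m/d
K = v · n / i = 0.2329 × 0.14 / 0.0093 = 3.51 m/d

3.51 m/d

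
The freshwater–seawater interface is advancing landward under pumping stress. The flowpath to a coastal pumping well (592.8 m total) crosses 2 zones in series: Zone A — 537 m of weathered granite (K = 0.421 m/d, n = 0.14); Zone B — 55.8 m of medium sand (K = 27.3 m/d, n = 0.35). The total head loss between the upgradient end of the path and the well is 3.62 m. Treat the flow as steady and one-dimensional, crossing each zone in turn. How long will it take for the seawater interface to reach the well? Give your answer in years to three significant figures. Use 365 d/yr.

91.6 years

Continuity: the same q passes through each zone, so ΔH = q·Σ(L_j/K_j) — the zones act as resistances in series.
Σ(L/K) = 537/0.421 + 55.8/27.3 = 1276 + 2.044 = 1278 d
q = ΔH / Σ(L/K) = 3.62 / 1278 = 0.002833 m/d (same in every zone)
Zone A: v = q/n = 0.002833/0.14 = 0.02024 m/d → t_A = 537/0.02024 = 26530 d
Zone B: v = q/n = 0.002833/0.35 = 0.008096 m/d → t_B = 55.8/0.008096 = 6893 d
Total t = 26530 + 6893 = 33430 d
   = 33430 / 365 = 91.6 yr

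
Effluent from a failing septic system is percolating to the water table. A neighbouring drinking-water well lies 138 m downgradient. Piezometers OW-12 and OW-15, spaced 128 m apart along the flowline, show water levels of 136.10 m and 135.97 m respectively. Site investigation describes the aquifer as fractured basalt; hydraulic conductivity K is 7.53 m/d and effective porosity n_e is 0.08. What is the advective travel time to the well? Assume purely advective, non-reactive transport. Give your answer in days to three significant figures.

Hydraulic gradient i = (136.10 − 135.97) / 128 = 0.13 / 128 = 0.001016
q = Ki = 7.53 × 0.001016 = 0.007648 m/d
Average linear velocity = 0.007648 / 0.08 = 0.09560 m/d
t = L / v = 138 / 0.09560 = 1444 d

1440 days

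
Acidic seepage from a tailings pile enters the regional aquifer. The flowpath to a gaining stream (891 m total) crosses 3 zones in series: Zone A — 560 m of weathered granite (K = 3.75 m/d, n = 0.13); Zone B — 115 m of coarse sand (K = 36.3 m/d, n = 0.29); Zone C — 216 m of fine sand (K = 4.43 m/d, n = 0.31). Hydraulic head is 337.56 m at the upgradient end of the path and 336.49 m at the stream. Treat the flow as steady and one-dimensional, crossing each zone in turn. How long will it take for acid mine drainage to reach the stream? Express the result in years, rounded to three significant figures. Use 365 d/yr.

89.2 years

Total head drop ΔH = 337.56 − 336.49 = 1.07 m
Steady 1-D flow in series ⇒ the Darcy flux q is identical in every zone and the zone head losses add (resistances L/K in series).
Σ(L/K) = 560/3.75 + 115/36.3 + 216/4.43 = 149.3 + 3.168 + 48.76 = 201.3 d
q = ΔH / Σ(L/K) = 1.07 / 201.3 = 0.005317 m/d (same in every zone)
Zone A: v = q/n = 0.005317/0.13 = 0.04090 m/d → t_A = 560/0.04090 = 13690 d
Zone B: v = q/n = 0.005317/0.29 = 0.01833 m/d → t_B = 115/0.01833 = 6273 d
Zone C: v = q/n = 0.005317/0.31 = 0.01715 m/d → t_C = 216/0.01715 = 12590 d
Total t = 13690 + 6273 + 12590 = 32560 d
   = 32560 / 365 = 89.2 yr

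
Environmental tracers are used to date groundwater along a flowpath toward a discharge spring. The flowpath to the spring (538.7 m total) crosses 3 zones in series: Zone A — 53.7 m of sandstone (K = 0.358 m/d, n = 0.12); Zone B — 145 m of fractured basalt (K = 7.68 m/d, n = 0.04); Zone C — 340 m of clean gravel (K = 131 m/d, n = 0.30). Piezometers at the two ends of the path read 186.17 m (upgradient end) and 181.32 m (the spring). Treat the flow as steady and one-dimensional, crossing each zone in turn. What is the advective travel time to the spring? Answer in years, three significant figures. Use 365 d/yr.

Total head drop ΔH = 186.17 − 181.32 = 4.85 m
Steady 1-D flow in series ⇒ the Darcy flux q is identical in every zone and the zone head losses add (resistances L/K in series).
Σ(L/K) = 53.7/0.358 + 145/7.68 + 340/131 = 150.0 + 18.88 + 2.595 = 171.5 d
q = ΔH / Σ(L/K) = 4.85 / 171.5 = 0.02828 m/d (same in every zone)
Zone A: v = q/n = 0.02828/0.12 = 0.2357 m/d → t_A = 53.7/0.2357 = 227.8 d
Zone B: v = q/n = 0.02828/0.04 = 0.7071 m/d → t_B = 145/0.7071 = 205.1 d
Zone C: v = q/n = 0.02828/0.30 = 0.09428 m/d → t_C = 340/0.09428 = 3606 d
Total t = 227.8 + 205.1 + 3606 = 4039 d
   = 4039 / 365 = 11.1 yr

11.1 years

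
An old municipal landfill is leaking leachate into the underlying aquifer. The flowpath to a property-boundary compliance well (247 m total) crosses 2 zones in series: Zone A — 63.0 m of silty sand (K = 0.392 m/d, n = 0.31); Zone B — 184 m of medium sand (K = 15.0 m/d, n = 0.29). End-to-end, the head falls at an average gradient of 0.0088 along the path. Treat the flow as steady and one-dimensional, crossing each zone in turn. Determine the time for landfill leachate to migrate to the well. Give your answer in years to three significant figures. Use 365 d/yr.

Continuity: the same q passes through each zone, so ΔH = q·Σ(L_j/K_j) — the zones act as resistances in series.
Σ(L/K) = 63.0/0.392 + 184/15.0 = 160.7 + 12.27 = 173.0 d
K_eq = L_total / Σ(L/K) = 247 / 173.0 = 1.428 m/d
q = K_eq · i = 1.428 × 0.0088 = 0.01257 m/d (same in every zone)
Zone A: v = q/n = 0.01257/0.31 = 0.04053 m/d → t_A = 63.0/0.04053 = 1554 d
Zone B: v = q/n = 0.01257/0.29 = 0.04333 m/d → t_B = 184/0.04333 = 4247 d
Total t = 1554 + 4247 = 5801 d
   = 5801 / 365 = 15.9 yr

15.9 years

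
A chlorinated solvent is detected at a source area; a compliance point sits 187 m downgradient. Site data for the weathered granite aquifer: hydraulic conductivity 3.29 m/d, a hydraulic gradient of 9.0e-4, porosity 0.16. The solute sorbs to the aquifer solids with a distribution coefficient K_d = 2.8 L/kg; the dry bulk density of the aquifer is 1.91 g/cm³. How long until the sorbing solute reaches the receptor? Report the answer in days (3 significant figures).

348000 days

Specific discharge q = 3.29 × 9.0e-4 = 0.002961 m/d
Seepage velocity v = q / n = 0.002961 / 0.16 = 0.01851 m/d
Retardation R = 1 + ρ_b·K_d/n = 1 + 1.91×2.8/0.16 = 34.43
Contaminant velocity v_c = v/R = 0.01851/34.43 = 5.376e-4 m/d
t = L/v_c = 187/5.376e-4 = 347900 d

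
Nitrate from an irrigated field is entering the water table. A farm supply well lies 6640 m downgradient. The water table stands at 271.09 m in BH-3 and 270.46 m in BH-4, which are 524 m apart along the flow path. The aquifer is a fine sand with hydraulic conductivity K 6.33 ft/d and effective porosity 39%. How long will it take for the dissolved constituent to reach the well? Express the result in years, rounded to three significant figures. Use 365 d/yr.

3060 years

Hydraulic gradient i = (271.09 − 270.46) / 524 = 0.63 / 524 = 0.001202
K = 6.33 ft/d × 0.3048 = 1.929 m/d
q = Ki = 1.929 × 0.001202 = 0.002320 m/d
Seepage velocity v = q / n = 0.002320 / 0.39 = 0.005948 m/d
t = L / v = 6640 / 0.005948 = 1.116e6 d
   = 1.116e6 / 365 = 3060 yr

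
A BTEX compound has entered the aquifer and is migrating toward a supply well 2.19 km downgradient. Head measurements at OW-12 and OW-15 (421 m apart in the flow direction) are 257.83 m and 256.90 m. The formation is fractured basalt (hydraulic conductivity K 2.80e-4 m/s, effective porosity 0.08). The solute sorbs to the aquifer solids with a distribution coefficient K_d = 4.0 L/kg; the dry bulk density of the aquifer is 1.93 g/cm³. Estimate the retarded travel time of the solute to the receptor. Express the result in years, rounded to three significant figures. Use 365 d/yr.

876 years

Hydraulic gradient i = (257.83 − 256.90) / 421 = 0.93 / 421 = 0.002209
K = 2.80e-4 m/s × 86400 s/d = 24.19 m/d
Darcy flux q = K·i = 24.19 × 0.002209 = 0.05344 m/d
Seepage velocity v = q / n = 0.05344 / 0.08 = 0.6680 m/d
Retardation R = 1 + ρ_b·K_d/n = 1 + 1.93×4.0/0.08 = 97.50
Contaminant velocity v_c = v/R = 0.6680/97.50 = 0.006851 m/d
L = 2.19 km = 2190 m
t = L/v_c = 2190/0.006851 = 319600 d
   = 319600/365 = 876 yr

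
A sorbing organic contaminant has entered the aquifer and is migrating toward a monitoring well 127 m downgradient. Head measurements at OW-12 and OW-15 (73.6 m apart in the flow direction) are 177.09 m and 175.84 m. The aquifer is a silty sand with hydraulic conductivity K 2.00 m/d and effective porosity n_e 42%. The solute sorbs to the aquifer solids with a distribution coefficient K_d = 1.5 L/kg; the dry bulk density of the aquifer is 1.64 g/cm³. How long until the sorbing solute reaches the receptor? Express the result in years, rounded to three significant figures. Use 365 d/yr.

29.5 years

Hydraulic gradient i = (177.09 − 175.84) / 73.6 = 1.25 / 73.6 = 0.01698
q = Ki = 2.00 × 0.01698 = 0.03397 m/d
v_s = q/n_e = 0.03397/0.42 = 0.08087 m/d
Retardation R = 1 + ρ_b·K_d/n = 1 + 1.64×1.5/0.42 = 6.857
Contaminant velocity v_c = v/R = 0.08087/6.857 = 0.01179 m/d
t = L/v_c = 127/0.01179 = 10770 d
   = 10770/365 = 29.5 yr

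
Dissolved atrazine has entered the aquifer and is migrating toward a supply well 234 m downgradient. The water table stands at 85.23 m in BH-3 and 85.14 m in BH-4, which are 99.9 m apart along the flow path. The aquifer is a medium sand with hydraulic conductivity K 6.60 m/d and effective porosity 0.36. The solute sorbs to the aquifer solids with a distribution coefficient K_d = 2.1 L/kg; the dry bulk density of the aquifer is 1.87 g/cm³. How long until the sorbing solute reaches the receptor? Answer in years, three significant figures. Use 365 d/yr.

Hydraulic gradient i = (85.23 − 85.14) / 99.9 = 0.09 / 99.9 = 9.009e-4
q = Ki = 6.60 × 9.009e-4 = 0.005946 m/d
v_s = q/n_e = 0.005946/0.36 = 0.01652 m/d
Retardation R = 1 + ρ_b·K_d/n = 1 + 1.87×2.1/0.36 = 11.91
Contaminant velocity v_c = v/R = 0.01652/11.91 = 0.001387 m/d
t = L/v_c = 234/0.001387 = 168700 d
   = 168700/365 = 462 yr

462 years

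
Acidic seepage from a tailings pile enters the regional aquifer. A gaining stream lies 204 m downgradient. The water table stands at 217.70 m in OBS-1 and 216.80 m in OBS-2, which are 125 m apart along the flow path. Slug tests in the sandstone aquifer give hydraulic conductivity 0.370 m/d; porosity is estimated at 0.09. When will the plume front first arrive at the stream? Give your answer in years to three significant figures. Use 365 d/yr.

Hydraulic gradient i = (217.70 − 216.80) / 125 = 0.90 / 125 = 0.007200
Darcy flux q = K·i = 0.370 × 0.007200 = 0.002664 m/d
v = Ki/n = 0.370·0.007200/0.09 = 0.02960 m/d
t = L / v = 204 / 0.02960 = 6892 d
   = 6892 / 365 = 18.9 yr

18.9 years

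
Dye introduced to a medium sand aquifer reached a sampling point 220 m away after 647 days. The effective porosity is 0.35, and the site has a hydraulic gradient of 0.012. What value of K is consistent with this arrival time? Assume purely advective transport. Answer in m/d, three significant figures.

9.92 m/d

v = L / t = 220 / 647 = 0.3400 m/d
K = v · n / i = 0.3400 × 0.35 / 0.012 = 9.92 m/d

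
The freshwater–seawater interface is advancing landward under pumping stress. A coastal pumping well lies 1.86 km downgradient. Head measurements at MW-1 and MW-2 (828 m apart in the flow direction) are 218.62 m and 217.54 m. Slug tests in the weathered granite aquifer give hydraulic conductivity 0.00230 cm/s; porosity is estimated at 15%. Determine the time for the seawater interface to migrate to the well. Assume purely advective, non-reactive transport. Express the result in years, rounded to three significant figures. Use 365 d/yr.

295 years

Hydraulic gradient i = (218.62 − 217.54) / 828 = 1.08 / 828 = 0.001304
K = 0.00230 cm/s × 864 = 1.987 m/d
Darcy flux q = K·i = 1.987 × 0.001304 = 0.002592 m/d
Seepage velocity v = q / n = 0.002592 / 0.15 = 0.01728 m/d
L = 1.86 km = 1860 m
t = L / v = 1860 / 0.01728 = 107600 d
   = 107600 / 365 = 295 yr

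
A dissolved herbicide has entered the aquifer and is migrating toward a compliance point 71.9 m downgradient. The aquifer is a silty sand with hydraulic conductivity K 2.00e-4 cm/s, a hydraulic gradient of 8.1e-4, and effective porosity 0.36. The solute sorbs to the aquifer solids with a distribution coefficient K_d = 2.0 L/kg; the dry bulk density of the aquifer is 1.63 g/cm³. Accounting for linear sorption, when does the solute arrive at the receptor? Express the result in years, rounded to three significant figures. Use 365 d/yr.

5090 years

K = 2.00e-4 cm/s × 864 = 0.1728 m/d
Specific discharge q = 0.1728 × 8.1e-4 = 1.400e-4 m/d
Average linear velocity = 1.400e-4 / 0.36 = 3.888e-4 m/d
Retardation R = 1 + ρ_b·K_d/n = 1 + 1.63×2.0/0.36 = 10.06
Contaminant velocity v_c = v/R = 3.888e-4/10.06 = 3.867e-5 m/d
t = L/v_c = 71.9/3.867e-5 = 1.860e6 d
   = 1.860e6/365 = 5090 yr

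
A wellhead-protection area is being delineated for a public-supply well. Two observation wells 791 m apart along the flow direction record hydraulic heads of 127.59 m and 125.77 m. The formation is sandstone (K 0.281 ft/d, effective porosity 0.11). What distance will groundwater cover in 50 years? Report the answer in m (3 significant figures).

Hydraulic gradient i = (127.59 − 125.77) / 791 = 1.82 / 791 = 0.002301
K = 0.281 ft/d × 0.3048 = 0.08565 m/d
Darcy flux q = K·i = 0.08565 × 0.002301 = 1.971e-4 m/d
v = Ki/n = 0.08565·0.002301/0.11 = 0.001792 m/d
T = 50 yr × 365 = 18250 d
L = v × T = 0.001792 × 18250 = 32.70 m

32.7 m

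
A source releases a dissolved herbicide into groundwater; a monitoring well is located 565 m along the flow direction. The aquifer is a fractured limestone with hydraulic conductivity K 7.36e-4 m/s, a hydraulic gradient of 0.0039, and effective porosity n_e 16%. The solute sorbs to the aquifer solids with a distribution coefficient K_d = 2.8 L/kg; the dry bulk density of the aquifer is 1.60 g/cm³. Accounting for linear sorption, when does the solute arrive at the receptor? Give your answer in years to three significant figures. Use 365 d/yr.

29.0 years

K = 7.36e-4 m/s × 86400 s/d = 63.59 m/d
q = Ki = 63.59 × 0.0039 = 0.2480 m/d
Seepage velocity v = q / n = 0.2480 / 0.16 = 1.550 m/d
Retardation R = 1 + ρ_b·K_d/n = 1 + 1.60×2.8/0.16 = 29.00
Contaminant velocity v_c = v/R = 1.550/29.00 = 0.05345 m/d
t = L/v_c = 565/0.05345 = 10570 d
   = 10570/365 = 29.0 yr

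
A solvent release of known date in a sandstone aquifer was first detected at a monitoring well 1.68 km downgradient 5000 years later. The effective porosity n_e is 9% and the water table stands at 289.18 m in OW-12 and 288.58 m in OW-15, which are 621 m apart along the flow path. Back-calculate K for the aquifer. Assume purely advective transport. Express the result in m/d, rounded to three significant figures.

0.0857 m/d

Hydraulic gradient i = (289.18 − 288.58) / 621 = 0.60 / 621 = 9.662e-4
t = 5000 years = 1.825e6 d
L = 1.68 km = 1680 m
v = L / t = 1680 / 1.825e6 = 9.205e-4 m/d
K = v · n / i = 9.205e-4 × 0.09 / 9.662e-4 = 0.0857 m/d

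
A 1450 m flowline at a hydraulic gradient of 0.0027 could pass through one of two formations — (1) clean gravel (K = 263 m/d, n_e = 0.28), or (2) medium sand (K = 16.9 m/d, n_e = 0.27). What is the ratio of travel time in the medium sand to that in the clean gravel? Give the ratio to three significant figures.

15.0

Unit 1 (clean gravel): v = 263×0.0027/0.28 = 2.536 m/d, t = 1450/2.536 = 571.8 d
Unit 2 (medium sand): v = 16.9×0.0027/0.27 = 0.1690 m/d, t = 1450/0.1690 = 8580 d
t(medium sand) / t(clean gravel) = 8580/571.8 = 15.0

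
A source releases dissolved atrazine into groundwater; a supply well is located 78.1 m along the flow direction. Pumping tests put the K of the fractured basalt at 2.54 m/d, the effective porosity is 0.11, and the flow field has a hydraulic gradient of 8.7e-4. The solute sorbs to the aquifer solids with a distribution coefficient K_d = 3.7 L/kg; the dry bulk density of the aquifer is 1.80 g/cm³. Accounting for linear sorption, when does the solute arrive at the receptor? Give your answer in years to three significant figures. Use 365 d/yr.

656 years

q = Ki = 2.54 × 8.7e-4 = 0.002210 m/d
v = Ki/n = 2.54·8.7e-4/0.11 = 0.02009 m/d
Retardation R = 1 + ρ_b·K_d/n = 1 + 1.80×3.7/0.11 = 61.55
Contaminant velocity v_c = v/R = 0.02009/61.55 = 3.264e-4 m/d
t = L/v_c = 78.1/3.264e-4 = 239300 d
   = 239300/365 = 656 yr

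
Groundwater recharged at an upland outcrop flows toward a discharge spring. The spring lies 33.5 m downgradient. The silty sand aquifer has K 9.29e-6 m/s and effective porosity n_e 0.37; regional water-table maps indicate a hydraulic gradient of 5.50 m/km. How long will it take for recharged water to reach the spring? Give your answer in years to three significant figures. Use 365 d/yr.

7.69 years

K = 9.29e-6 m/s × 86400 s/d = 0.8027 m/d
Specific discharge q = 0.8027 × 0.0055 = 0.004415 m/d
v = Ki/n = 0.8027·0.0055/0.37 = 0.01193 m/d
t = L / v = 33.5 / 0.01193 = 2808 d
   = 2808 / 365 = 7.69 yr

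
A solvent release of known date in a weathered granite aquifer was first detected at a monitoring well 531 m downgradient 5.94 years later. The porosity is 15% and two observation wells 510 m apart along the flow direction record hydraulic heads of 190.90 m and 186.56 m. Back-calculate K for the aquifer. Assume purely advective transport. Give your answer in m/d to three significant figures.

Hydraulic gradient i = (190.90 − 186.56) / 510 = 4.34 / 510 = 0.008510
t = 5.94 years = 2168 d
v = L / t = 531 / 2168 = 0.2449 m/d
K = v · n / i = 0.2449 × 0.15 / 0.008510 = 4.32 m/d

4.32 m/d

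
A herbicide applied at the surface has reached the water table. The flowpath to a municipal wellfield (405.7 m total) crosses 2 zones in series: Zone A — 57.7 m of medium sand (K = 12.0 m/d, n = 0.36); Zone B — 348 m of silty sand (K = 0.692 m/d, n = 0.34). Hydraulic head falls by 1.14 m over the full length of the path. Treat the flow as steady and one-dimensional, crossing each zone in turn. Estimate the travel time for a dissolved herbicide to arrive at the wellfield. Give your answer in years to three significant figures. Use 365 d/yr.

Continuity: the same q passes through each zone, so ΔH = q·Σ(L_j/K_j) — the zones act as resistances in series.
Σ(L/K) = 57.7/12.0 + 348/0.692 = 4.808 + 502.9 = 507.7 d
q = ΔH / Σ(L/K) = 1.14 / 507.7 = 0.002245 m/d (same in every zone)
Zone A: v = q/n = 0.002245/0.36 = 0.006237 m/d → t_A = 57.7/0.006237 = 9251 d
Zone B: v = q/n = 0.002245/0.34 = 0.006604 m/d → t_B = 348/0.006604 = 52690 d
Total t = 9251 + 52690 = 61940 d
   = 61940 / 365 = 170 yr

170 years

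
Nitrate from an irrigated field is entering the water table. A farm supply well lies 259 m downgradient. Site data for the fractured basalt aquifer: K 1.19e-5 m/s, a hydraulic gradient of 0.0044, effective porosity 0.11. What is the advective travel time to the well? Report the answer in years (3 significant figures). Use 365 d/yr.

17.3 years

K = 1.19e-5 m/s × 86400 s/d = 1.028 m/d
Specific discharge q = 1.028 × 0.0044 = 0.004524 m/d
v = Ki/n = 1.028·0.0044/0.11 = 0.04113 m/d
t = L / v = 259 / 0.04113 = 6298 d
   = 6298 / 365 = 17.3 yr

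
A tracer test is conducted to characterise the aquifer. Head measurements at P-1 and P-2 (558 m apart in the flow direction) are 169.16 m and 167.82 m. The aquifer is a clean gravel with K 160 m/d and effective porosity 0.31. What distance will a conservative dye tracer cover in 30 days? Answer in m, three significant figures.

37.2 m

Hydraulic gradient i = (169.16 − 167.82) / 558 = 1.34 / 558 = 0.002401
q = Ki = 160 × 0.002401 = 0.3842 m/d
Seepage velocity v = q / n = 0.3842 / 0.31 = 1.239 m/d
L = v × T = 1.239 × 30 = 37.18 m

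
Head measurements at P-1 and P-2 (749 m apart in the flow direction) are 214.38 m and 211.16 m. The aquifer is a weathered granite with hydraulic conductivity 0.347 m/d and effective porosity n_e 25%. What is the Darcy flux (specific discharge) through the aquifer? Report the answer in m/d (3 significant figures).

Hydraulic gradient i = (214.38 − 211.16) / 749 = 3.22 / 749 = 0.004299
Darcy flux q = K·i = 0.347 × 0.004299 = 0.001492 m/d

0.00149 m/d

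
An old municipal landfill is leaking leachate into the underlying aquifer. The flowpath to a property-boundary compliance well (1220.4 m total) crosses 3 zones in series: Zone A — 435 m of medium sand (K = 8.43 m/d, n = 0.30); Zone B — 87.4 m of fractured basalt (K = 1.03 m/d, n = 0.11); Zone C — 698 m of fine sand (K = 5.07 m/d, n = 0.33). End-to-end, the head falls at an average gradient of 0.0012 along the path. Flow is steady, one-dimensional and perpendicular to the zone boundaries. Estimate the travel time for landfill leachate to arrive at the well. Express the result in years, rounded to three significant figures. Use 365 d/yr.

190 years

Continuity: the same q passes through each zone, so ΔH = q·Σ(L_j/K_j) — the zones act as resistances in series.
Σ(L/K) = 435/8.43 + 87.4/1.03 + 698/5.07 = 51.60 + 84.85 + 137.7 = 274.1 d
K_eq = L_total / Σ(L/K) = 1220.4 / 274.1 = 4.452 m/d
q = K_eq · i = 4.452 × 0.0012 = 0.005342 m/d (same in every zone)
Zone A: v = q/n = 0.005342/0.30 = 0.01781 m/d → t_A = 435/0.01781 = 24430 d
Zone B: v = q/n = 0.005342/0.11 = 0.04857 m/d → t_B = 87.4/0.04857 = 1800 d
Zone C: v = q/n = 0.005342/0.33 = 0.01619 m/d → t_C = 698/0.01619 = 43120 d
Total t = 24430 + 1800 + 43120 = 69340 d
   = 69340 / 365 = 190 yr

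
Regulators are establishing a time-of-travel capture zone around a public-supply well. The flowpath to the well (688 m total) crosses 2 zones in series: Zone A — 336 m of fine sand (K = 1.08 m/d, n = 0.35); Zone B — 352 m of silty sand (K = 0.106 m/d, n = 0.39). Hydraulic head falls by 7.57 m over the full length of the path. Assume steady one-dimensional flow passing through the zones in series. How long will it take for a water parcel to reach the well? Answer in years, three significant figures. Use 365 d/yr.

335 years

Continuity: the same q passes through each zone, so ΔH = q·Σ(L_j/K_j) — the zones act as resistances in series.
Σ(L/K) = 336/1.08 + 352/0.106 = 311.1 + 3321 = 3632 d
q = ΔH / Σ(L/K) = 7.57 / 3632 = 0.002084 m/d (same in every zone)
Zone A: v = q/n = 0.002084/0.35 = 0.005955 m/d → t_A = 336/0.005955 = 56420 d
Zone B: v = q/n = 0.002084/0.39 = 0.005344 m/d → t_B = 352/0.005344 = 65860 d
Total t = 56420 + 65860 = 122300 d
   = 122300 / 365 = 335 yr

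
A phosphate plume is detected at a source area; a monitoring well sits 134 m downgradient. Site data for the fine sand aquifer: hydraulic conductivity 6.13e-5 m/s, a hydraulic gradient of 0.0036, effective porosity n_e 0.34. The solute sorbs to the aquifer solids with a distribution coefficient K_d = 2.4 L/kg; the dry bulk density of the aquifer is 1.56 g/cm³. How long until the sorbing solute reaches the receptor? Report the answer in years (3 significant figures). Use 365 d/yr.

78.6 years

K = 6.13e-5 m/s × 86400 s/d = 5.296 m/d
Specific discharge q = 5.296 × 0.0036 = 0.01907 m/d
Seepage velocity v = q / n = 0.01907 / 0.34 = 0.05608 m/d
Retardation R = 1 + ρ_b·K_d/n = 1 + 1.56×2.4/0.34 = 12.01
Contaminant velocity v_c = v/R = 0.05608/12.01 = 0.004669 m/d
t = L/v_c = 134/0.004669 = 28700 d
   = 28700/365 = 78.6 yr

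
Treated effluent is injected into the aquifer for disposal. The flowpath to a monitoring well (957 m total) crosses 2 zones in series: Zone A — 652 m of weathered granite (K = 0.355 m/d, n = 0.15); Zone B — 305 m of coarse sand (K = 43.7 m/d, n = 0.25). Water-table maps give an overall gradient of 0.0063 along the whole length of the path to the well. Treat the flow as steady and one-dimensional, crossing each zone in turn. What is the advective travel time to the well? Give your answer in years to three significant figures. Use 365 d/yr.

For zones in series the flux q is common to all zones; the equivalent conductivity is the harmonic (thickness-weighted) mean, K_eq = L_total / Σ(L_j/K_j).
Σ(L/K) = 652/0.355 + 305/43.7 = 1837 + 6.979 = 1844 d
K_eq = L_total / Σ(L/K) = 957 / 1844 = 0.5191 m/d
q = K_eq · i = 0.5191 × 0.0063 = 0.003270 m/d (same in every zone)
Zone A: v = q/n = 0.003270/0.15 = 0.02180 m/d → t_A = 652/0.02180 = 29910 d
Zone B: v = q/n = 0.003270/0.25 = 0.01308 m/d → t_B = 305/0.01308 = 23320 d
Total t = 29910 + 23320 = 53220 d
   = 53220 / 365 = 146 yr

146 years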